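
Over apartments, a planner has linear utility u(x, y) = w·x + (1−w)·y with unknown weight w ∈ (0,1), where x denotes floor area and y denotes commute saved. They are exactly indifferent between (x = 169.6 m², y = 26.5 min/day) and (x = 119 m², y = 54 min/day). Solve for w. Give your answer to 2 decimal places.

Indifference: w·169.6 + (1−w)·26.5 = w·119 + (1−w)·54.
w·(169.6−119) = (1−w)·(54−26.5), i.e. w·50.6 = (1−w)·27.5.
The marginal rate of substitution is 27.5/50.6, so w = 27.5/(50.6+27.5) = 0.35.

w = 0.35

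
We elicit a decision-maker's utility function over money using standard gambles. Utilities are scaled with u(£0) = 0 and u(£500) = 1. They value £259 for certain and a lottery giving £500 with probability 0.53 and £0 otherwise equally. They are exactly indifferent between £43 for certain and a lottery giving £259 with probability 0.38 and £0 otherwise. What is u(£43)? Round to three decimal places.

From the first indifference, u(£259) = 0.53·u(£500) + 0.47·u(£0) = 0.53·1 + 0.47·0 = 0.53.
Then u(£43) = 0.38·u(£259) + 0.62·u(£0) = 0.38·0.53 + 0.62·0.00 = 0.2014.

0.201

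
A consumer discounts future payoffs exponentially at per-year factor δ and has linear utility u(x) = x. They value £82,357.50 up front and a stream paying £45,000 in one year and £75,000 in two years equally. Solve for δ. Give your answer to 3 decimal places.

δ ≈ 0.790

Equating present values: 82357.50 = 45000δ + 75000δ².
So 75000δ² + 45000δ − 82357.50 = 0.
By the quadratic formula (taking the positive root), δ = (−45000 + √26732250000.00) / 150000 ≈ 0.790.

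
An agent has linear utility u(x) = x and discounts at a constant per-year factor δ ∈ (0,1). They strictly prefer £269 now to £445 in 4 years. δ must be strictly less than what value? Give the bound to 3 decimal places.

δ < 0.882

Under u(x) = x this choice says 269 > δ^4·445.
Dividing by 445: δ^4 < 0.60449. Both sides are positive, so the 4th root keeps the direction.
δ < (269/445)^(1/4) ≈ 0.882.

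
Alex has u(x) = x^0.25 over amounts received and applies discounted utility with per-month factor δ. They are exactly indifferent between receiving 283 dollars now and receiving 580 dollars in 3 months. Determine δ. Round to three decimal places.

δ ≈ 0.942

The payoff in 3 months is discounted by δ^3, so u(283) = δ^3·u(580) and δ^3 = u(283)/u(580).
Since u(x) = x^0.25, δ^3 = (283/580)^0.25 = 0.48793^0.25 = 0.83578.
Taking the cube root: δ = 0.83578^(1/3) ≈ 0.942.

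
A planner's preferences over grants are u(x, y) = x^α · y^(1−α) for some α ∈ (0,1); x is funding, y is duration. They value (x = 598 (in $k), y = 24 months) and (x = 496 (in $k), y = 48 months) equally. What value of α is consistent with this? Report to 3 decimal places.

α ≈ 0.788

Indifference: 598^α · 24^(1−α) = 496^α · 48^(1−α).
Rearrange to (598/496)^α = (48/24)^(1−α) and take logs: α·0.187015 = (1−α)·0.693147.
With A = 0.187015 and B = 0.693147: α·A = (1−α)·B, so α = B/(A+B) = 0.693147/0.880162 ≈ 0.788.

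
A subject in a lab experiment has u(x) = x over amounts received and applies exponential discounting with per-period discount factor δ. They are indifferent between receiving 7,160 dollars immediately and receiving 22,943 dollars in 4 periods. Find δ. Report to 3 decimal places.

The payoff in 4 periods is discounted by δ^4, so u(7160) = δ^4·u(22943) and δ^4 = u(7160)/u(22943).
With u(x) = x: δ^4 = 7160/22943 = 0.31208.
Taking the 4th root: δ = 0.31208^(1/4) ≈ 0.747.

δ ≈ 0.747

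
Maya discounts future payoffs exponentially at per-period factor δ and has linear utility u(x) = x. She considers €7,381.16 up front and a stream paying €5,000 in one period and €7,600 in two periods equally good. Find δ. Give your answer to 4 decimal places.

The stream is worth 5000δ + 7600δ² today, so 5000δ + 7600δ² = 7381.16.
Rearranged: 7600δ² + 5000δ − 7381.16 = 0.
The positive root is δ = [−5000 + √(5000² + 4·7600·7381.16)] / (2·7600) = (−5000 + 15792.000)/15200 ≈ 0.7100.

δ ≈ 0.7100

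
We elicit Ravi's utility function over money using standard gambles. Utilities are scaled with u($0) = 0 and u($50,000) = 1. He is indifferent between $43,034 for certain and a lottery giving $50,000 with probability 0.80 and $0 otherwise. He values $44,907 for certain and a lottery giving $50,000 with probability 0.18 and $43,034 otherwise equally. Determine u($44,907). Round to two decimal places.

0.84

The first gamble pins u($43,034): it must equal 0.80·1 + 0.20·0 = 0.80.
Chaining: u($44,907) = 0.18·1.00 + 0.82·0.80 = 0.8360.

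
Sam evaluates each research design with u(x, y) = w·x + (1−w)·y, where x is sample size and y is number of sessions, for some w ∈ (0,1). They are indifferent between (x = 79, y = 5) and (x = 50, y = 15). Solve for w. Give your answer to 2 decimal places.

Equating utilities: w·79 + (1−w)·5 = w·50 + (1−w)·15.
Rearranging, 29·w − 10·(1−w) = 0.
The marginal rate of substitution is 10/29, so w = 10/(29+10) = 0.26.

w = 0.26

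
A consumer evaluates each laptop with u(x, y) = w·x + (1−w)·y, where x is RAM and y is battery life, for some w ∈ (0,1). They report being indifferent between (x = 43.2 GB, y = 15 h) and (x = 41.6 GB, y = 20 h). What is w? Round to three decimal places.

u(43.2,15) = u(41.6,20) means w·43.2 + (1−w)·15 = w·41.6 + (1−w)·20.
Rearranging, 1.6·w − 5·(1−w) = 0.
The marginal rate of substitution is 5/1.6, so w = 5/(1.6+5) = 0.758.

w = 0.758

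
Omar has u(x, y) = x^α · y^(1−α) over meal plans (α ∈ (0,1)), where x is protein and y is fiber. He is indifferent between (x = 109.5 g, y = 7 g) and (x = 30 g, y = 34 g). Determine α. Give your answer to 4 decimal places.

α ≈ 0.5497

Set the two utilities equal: 109.5^α·7^(1−α) = 30^α·34^(1−α).
Taking logs: α·ln 109.5 + (1−α)·ln 7 = α·ln 30 + (1−α)·ln 34, i.e. α·1.2947272 = (1−α)·1.5804504.
With A = 1.2947272 and B = 1.5804504: α·A = (1−α)·B, so α = B/(A+B) = 1.5804504/2.8751776 ≈ 0.5497.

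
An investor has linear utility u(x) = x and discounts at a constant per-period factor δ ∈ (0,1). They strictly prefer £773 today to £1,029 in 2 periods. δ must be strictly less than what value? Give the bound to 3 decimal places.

Under u(x) = x this choice says 773 > δ^2·1029.
Hence δ^2 < 773/1029 = 0.75121, and x ↦ x^(1/2) is increasing on (0,∞).
δ < (773/1029)^(1/2) ≈ 0.867.

δ < 0.867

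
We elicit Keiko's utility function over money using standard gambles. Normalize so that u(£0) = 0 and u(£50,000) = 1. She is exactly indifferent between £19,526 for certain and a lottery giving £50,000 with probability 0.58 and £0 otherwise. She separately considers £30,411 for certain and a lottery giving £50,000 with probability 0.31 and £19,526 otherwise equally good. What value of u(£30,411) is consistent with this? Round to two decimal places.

0.71

From the first indifference, u(£19,526) = 0.58·u(£50,000) + 0.42·u(£0) = 0.58·1 + 0.42·0 = 0.58.
The second indifference gives u(£30,411) = 0.31·u(£50,000) + 0.69·u(£19,526) = 0.31·1.00 + 0.69·0.58 = 0.7102.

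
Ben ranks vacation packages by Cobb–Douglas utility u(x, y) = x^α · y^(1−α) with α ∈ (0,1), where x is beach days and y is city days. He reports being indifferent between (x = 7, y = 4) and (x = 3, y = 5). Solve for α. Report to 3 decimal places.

α ≈ 0.208

Indifference: 7^α · 4^(1−α) = 3^α · 5^(1−α).
(7/3)^α = (5/4)^(1−α); take logs: α·ln(7/3) = (1−α)·ln(5/4), i.e. α·0.847298 = (1−α)·0.223144.
So α/(1−α) = (0.223144)/(0.847298) = 0.263360, and α = 0.263360/1.263360 ≈ 0.208.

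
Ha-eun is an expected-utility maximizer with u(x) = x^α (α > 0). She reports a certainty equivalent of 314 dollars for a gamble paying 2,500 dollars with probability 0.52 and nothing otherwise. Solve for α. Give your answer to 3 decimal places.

α ≈ 0.315

Since u(0) = 0, the lottery's EU is 0.52·2500^α.
Setting u(314) equal to that: 314^α = 0.52·2500^α ⇒ (314/2500)^α = 0.52.
Taking logs: α·ln(314/2500) = ln(0.52), so α = -0.653926 / -2.074653 ≈ 0.315.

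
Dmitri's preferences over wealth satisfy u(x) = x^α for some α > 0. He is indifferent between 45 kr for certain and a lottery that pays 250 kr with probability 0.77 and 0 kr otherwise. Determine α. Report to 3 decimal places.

α ≈ 0.152

The lottery's expected utility is 0.77·u(250) + 0.23·u(0) = 0.77·250^α (since u(0) = 0 for α > 0).
Setting u(45) equal to that: 45^α = 0.77·250^α ⇒ (45/250)^α = 0.77.
Taking logs: α·ln(45/250) = ln(0.77), so α = -0.261365 / -1.714798 ≈ 0.152.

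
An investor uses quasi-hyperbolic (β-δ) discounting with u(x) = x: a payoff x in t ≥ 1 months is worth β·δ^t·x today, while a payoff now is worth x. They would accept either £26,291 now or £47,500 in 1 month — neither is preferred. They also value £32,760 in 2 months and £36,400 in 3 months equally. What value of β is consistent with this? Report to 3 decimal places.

From the later pair, β·δ^2·32760 = β·δ^3·36400; dividing through, δ = 32760/36400 = 0.90000.
Now use the now-vs-future pair: 26291 = β·δ·47500 gives β = 26291/(0.90000·47500) ≈ 0.615.

β ≈ 0.615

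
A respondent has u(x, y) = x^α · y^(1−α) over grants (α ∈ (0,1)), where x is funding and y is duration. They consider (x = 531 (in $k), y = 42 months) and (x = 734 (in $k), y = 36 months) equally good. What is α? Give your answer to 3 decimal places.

The Cobb–Douglas utilities coincide, so 531^α·42^(1−α) = 734^α·36^(1−α).
Taking logs: α·ln 531 + (1−α)·ln 42 = α·ln 734 + (1−α)·ln 36, i.e. α·-0.323747 = (1−α)·-0.154151.
Thus α·(-0.477898) = -0.154151, so α = -0.154151/-0.477898 ≈ 0.323.

α ≈ 0.323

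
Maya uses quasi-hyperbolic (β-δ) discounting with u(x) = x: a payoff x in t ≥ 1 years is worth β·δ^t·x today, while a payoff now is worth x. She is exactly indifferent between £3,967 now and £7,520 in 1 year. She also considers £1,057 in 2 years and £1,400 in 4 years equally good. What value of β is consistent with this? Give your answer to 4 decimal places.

β ≈ 0.6071

Both payoffs in the second observation are in the future, so β drops out: δ^2·1057 = δ^4·1400 ⇒ δ^2 = 1057/1400 = 0.75500, so δ = 0.86891.
Substituting δ into 3967 = β·δ·7520: β = 3967/(6534.183) ≈ 0.6071.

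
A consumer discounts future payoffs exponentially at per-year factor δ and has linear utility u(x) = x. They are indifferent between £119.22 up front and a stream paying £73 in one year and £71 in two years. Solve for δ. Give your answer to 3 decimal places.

The stream is worth 73δ + 71δ² today, so 73δ + 71δ² = 119.22.
So 71δ² + 73δ − 119.22 = 0.
The positive root is δ = [−73 + √(73² + 4·71·119.22)] / (2·71) = (−73 + 197.958)/142 ≈ 0.880.

δ ≈ 0.880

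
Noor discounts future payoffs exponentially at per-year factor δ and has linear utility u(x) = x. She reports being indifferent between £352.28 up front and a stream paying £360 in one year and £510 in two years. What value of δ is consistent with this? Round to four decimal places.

δ ≈ 0.5500

Equating present values: 352.28 = 360δ + 510δ².
That is, 510δ² + 360δ − 352.28 = 0, a quadratic in δ.
The positive root is δ = [−360 + √(360² + 4·510·352.28)] / (2·510) = (−360 + 921.006)/1020 ≈ 0.5500.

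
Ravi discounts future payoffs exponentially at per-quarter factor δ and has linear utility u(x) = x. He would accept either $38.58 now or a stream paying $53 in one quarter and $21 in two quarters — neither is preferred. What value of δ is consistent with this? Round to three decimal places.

Present value of the stream is 53·δ + 21·δ². Indifference gives 53δ + 21δ² = 38.58.
So 21δ² + 53δ − 38.58 = 0.
The positive root is δ = [−53 + √(53² + 4·21·38.58)] / (2·21) = (−53 + 77.780)/42 ≈ 0.590.

δ ≈ 0.590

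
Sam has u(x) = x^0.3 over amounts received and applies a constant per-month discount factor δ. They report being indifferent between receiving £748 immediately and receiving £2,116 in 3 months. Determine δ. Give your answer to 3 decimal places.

δ ≈ 0.901

The payoff in 3 months is discounted by δ^3, so u(748) = δ^3·u(2116) and δ^3 = u(748)/u(2116).
With u(x) = x^0.3: δ^3 = 748^0.3/2116^0.3 = (748/2116)^0.3 = 0.73201.
Hence δ = (0.73201)^(1/3) = 0.90124.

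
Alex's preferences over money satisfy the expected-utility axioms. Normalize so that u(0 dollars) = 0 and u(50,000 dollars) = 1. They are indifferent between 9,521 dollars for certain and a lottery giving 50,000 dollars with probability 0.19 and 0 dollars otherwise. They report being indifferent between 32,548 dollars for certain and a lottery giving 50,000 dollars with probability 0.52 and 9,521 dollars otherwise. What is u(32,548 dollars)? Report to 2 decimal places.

0.61

From the first indifference, u(9,521 dollars) = 0.19·u(50,000 dollars) + 0.81·u(0 dollars) = 0.19·1 + 0.81·0 = 0.19.
The second indifference gives u(32,548 dollars) = 0.52·u(50,000 dollars) + 0.48·u(9,521 dollars) = 0.52·1.00 + 0.48·0.19 = 0.6112.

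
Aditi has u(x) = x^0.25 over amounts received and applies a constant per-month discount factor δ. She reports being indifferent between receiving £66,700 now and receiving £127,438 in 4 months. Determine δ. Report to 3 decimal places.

δ ≈ 0.960

Indifference means u(66700) = δ^4 · u(127438), so δ^4 = u(66700)/u(127438).
Since u(x) = x^0.25, δ^4 = (66700/127438)^0.25 = 0.52339^0.25 = 0.85056.
Hence δ = (0.85056)^(1/4) = 0.96034.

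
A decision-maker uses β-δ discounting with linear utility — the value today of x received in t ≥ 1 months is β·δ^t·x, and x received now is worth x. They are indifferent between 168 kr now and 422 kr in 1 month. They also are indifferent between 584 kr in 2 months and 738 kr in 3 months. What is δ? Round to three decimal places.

δ ≈ 0.791

Both payoffs in the second observation are in the future, so β drops out: δ^2·584 = δ^3·738 ⇒ δ = 584/738 = 0.79133.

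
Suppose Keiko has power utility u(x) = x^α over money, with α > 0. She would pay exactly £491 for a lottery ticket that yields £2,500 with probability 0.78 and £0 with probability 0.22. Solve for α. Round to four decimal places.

The lottery's expected utility is 0.78·u(2500) + 0.22·u(0) = 0.78·2500^α (since u(0) = 0 for α > 0).
Equating: 491^α = 0.78·2500^α, i.e. 0.1964^α = 0.78.
Taking logs: α·ln(491/2500) = ln(0.78), so α = -0.2484614 / -1.6276019 ≈ 0.1527.

α ≈ 0.1527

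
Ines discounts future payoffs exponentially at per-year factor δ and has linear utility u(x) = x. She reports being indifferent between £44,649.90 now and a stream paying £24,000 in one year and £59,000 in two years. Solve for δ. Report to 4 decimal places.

δ ≈ 0.6900

Equating present values: 44649.90 = 24000δ + 59000δ².
So 59000δ² + 24000δ − 44649.90 = 0.
δ = (−24000 + √(24000² + 4·59000·44649.90)) / (2·59000) = (−24000 + √11113376400.00) / 118000 ≈ 0.6900.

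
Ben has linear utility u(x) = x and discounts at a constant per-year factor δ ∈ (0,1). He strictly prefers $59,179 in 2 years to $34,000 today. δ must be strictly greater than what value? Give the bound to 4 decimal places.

δ > 0.7580

Under u(x) = x this choice says 34000 < δ^2·59179.
So δ^2 > 34000/59179 = 0.57453; taking the square root of both positive sides preserves the inequality.
δ > (34000/59179)^(1/2) ≈ 0.7580.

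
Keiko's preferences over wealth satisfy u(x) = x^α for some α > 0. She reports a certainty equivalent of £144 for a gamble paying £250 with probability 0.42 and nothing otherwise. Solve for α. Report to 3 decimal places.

The lottery's expected utility is 0.42·u(250) + 0.58·u(0) = 0.42·250^α (since u(0) = 0 for α > 0).
Indifference: 144^α = 0.42·250^α, so (144/250)^α = 0.42.
Taking logs: α·ln(144/250) = ln(0.42), so α = -0.867501 / -0.551648 ≈ 1.573.

α ≈ 1.573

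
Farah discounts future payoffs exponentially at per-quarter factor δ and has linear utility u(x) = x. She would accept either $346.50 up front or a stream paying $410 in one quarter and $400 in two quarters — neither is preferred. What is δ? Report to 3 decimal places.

Equating present values: 346.50 = 410δ + 400δ².
Rearranged: 400δ² + 410δ − 346.50 = 0.
By the quadratic formula (taking the positive root), δ = (−410 + √722500.00) / 800 ≈ 0.550.

δ ≈ 0.550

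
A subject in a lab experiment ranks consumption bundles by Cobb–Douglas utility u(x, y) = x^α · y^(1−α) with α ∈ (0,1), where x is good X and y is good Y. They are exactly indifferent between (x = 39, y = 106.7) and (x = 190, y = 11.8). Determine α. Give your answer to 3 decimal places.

α ≈ 0.582

The Cobb–Douglas utilities coincide, so 39^α·106.7^(1−α) = 190^α·11.8^(1−α).
(39/190)^α = (11.8/106.7)^(1−α); take logs: α·ln(39/190) = (1−α)·ln(11.8/106.7), i.e. α·-1.583462 = (1−α)·-2.201922.
Thus α·(-3.785384) = -2.201922, so α = -2.201922/-3.785384 ≈ 0.582.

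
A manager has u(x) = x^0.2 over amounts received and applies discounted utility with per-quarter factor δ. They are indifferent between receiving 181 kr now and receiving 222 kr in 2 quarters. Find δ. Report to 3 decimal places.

δ ≈ 0.980

Indifference means u(181) = δ^2 · u(222), so δ^2 = u(181)/u(222).
Since u(x) = x^0.2, δ^2 = (181/222)^0.2 = 0.81532^0.2 = 0.95999.
Taking the square root: δ = 0.95999^(1/2) ≈ 0.980.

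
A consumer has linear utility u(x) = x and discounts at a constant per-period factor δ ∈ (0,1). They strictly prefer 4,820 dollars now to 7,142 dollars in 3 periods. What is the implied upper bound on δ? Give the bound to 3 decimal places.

Under u(x) = x this choice says 4820 > δ^3·7142.
Hence δ^3 < 4820/7142 = 0.67488, and x ↦ x^(1/3) is increasing on (0,∞).
δ < (4820/7142)^(1/3) ≈ 0.877.

δ < 0.877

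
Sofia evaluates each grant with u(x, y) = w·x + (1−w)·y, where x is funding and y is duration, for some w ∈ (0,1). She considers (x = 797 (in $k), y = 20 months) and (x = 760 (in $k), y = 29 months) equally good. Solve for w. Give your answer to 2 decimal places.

Equating utilities: w·797 + (1−w)·20 = w·760 + (1−w)·29.
Collecting terms: w·37 = (1−w)·9.
The marginal rate of substitution is 9/37, so w = 9/(37+9) = 0.20.

w = 0.20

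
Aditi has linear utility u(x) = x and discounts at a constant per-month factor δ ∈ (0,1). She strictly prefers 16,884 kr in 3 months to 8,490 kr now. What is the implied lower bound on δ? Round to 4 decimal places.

Comparing present values: 8490 < δ^3·16884.
Dividing by 16884: δ^3 > 0.50284. Both sides are positive, so the cube root keeps the direction.
δ > (8490/16884)^(1/3) ≈ 0.7952.

δ > 0.7952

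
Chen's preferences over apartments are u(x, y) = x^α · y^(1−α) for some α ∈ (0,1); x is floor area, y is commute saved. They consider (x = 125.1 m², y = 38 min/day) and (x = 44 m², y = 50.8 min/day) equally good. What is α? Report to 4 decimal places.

The Cobb–Douglas utilities coincide, so 125.1^α·38^(1−α) = 44^α·50.8^(1−α).
Taking logs: α·ln 125.1 + (1−α)·ln 38 = α·ln 44 + (1−α)·ln 50.8, i.e. α·1.0449238 = (1−α)·0.2903102.
So α/(1−α) = (0.2903102)/(1.0449238) = 0.2778291, and α = 0.2778291/1.2778291 ≈ 0.2174.

α ≈ 0.2174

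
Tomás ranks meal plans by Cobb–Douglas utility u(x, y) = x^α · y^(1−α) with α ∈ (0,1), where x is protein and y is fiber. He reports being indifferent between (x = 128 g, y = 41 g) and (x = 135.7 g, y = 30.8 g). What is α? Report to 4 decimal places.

Indifference: 128^α · 41^(1−α) = 135.7^α · 30.8^(1−α).
Taking logs: α·ln 128 + (1−α)·ln 41 = α·ln 135.7 + (1−α)·ln 30.8, i.e. α·-0.0584163 = (1−α)·-0.2860574.
So α/(1−α) = (-0.2860574)/(-0.0584163) = 4.8968764, and α = 4.8968764/5.8968764 ≈ 0.8304.

α ≈ 0.8304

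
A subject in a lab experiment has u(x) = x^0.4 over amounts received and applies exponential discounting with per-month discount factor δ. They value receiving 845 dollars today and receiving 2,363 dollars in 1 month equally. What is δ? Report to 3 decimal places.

δ ≈ 0.663

The payoff in 1 month is discounted by δ, so u(845) = δ·u(2363) and δ = u(845)/u(2363).
Since u(x) = x^0.4, δ = (845/2363)^0.4 = 0.35760^0.4 = 0.66276.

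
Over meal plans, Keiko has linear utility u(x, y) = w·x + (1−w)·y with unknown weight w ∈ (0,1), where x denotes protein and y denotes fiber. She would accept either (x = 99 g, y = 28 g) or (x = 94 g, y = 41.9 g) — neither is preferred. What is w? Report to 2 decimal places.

w = 0.74

Equating utilities: w·99 + (1−w)·28 = w·94 + (1−w)·41.9.
w·(99−94) = (1−w)·(41.9−28), i.e. w·5 = (1−w)·13.9.
Hence w = 13.9/(5+13.9) = 13.9/18.9 = 0.74.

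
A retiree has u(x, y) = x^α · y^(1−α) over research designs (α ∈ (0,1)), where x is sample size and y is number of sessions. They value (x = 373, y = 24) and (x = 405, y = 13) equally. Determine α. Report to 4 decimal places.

α ≈ 0.8816

Set the two utilities equal: 373^α·24^(1−α) = 405^α·13^(1−α).
(373/405)^α = (13/24)^(1−α); take logs: α·ln(373/405) = (1−α)·ln(13/24), i.e. α·-0.0823086 = (1−α)·-0.6131045.
So α/(1−α) = (-0.6131045)/(-0.0823086) = 7.4488510, and α = 7.4488510/8.4488510 ≈ 0.8816.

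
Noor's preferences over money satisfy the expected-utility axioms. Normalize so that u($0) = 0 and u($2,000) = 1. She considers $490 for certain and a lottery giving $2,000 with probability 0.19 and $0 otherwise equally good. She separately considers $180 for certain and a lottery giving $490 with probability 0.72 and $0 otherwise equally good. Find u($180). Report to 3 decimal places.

First, u($490) = 0.19·u($2,000) + 0.81·u($0) = 0.19.
Then u($180) = 0.72·u($490) + 0.28·u($0) = 0.72·0.19 + 0.28·0.00 = 0.1368.

0.137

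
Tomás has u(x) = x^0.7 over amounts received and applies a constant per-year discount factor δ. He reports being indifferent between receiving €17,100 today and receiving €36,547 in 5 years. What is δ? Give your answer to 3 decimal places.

The payoff in 5 years is discounted by δ^5, so u(17100) = δ^5·u(36547) and δ^5 = u(17100)/u(36547).
Since u(x) = x^0.7, δ^5 = (17100/36547)^0.7 = 0.46789^0.7 = 0.58763.
Taking the 5th root: δ = 0.58763^(1/5) ≈ 0.899.

δ ≈ 0.899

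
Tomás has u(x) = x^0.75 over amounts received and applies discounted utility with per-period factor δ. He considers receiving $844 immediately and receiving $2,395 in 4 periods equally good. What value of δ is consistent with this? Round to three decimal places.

Indifference means u(844) = δ^4 · u(2395), so δ^4 = u(844)/u(2395).
Since u(x) = x^0.75, δ^4 = (844/2395)^0.75 = 0.35240^0.75 = 0.45738.
Hence δ = (0.45738)^(1/4) = 0.82237.

δ ≈ 0.822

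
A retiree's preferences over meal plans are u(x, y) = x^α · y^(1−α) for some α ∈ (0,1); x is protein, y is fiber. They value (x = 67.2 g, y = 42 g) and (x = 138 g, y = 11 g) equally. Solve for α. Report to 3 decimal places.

α ≈ 0.651

Indifference: 67.2^α · 42^(1−α) = 138^α · 11^(1−α).
Rearrange to (67.2/138)^α = (11/42)^(1−α) and take logs: α·-0.719580 = (1−α)·-1.339774.
Thus α·(-2.059354) = -1.339774, so α = -1.339774/-2.059354 ≈ 0.651.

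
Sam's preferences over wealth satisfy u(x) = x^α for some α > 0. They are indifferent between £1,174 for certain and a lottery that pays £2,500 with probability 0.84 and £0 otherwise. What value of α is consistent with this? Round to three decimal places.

Since u(0) = 0, the lottery's EU is 0.84·2500^α.
Setting u(1174) equal to that: 1174^α = 0.84·2500^α ⇒ (1174/2500)^α = 0.84.
Taking logs: α·ln(1174/2500) = ln(0.84), so α = -0.174353 / -0.755874 ≈ 0.231.

α ≈ 0.231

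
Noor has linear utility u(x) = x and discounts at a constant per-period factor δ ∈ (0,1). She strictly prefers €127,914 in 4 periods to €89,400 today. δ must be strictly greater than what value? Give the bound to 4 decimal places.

δ > 0.9143

Comparing present values: 89400 < δ^4·127914.
Hence δ^4 > 89400/127914 = 0.69891, and x ↦ x^(1/4) is increasing on (0,∞).
δ > 0.69891^(1/4) = 0.9143.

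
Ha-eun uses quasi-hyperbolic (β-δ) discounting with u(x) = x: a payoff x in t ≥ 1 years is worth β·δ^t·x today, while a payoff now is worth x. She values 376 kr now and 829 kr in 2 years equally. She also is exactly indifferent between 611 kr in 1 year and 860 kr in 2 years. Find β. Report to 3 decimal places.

β ≈ 0.899

From the later pair, β·δ^1·611 = β·δ^2·860; dividing through, δ = 611/860 = 0.71047.
Substituting δ into 376 = β·δ^2·829: β = 376/(418.447) ≈ 0.899.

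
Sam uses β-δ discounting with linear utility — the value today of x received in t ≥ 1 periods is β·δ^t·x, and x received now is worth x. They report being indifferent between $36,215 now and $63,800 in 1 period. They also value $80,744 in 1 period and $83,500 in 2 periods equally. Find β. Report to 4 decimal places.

β ≈ 0.5870

Both payoffs in the second observation are in the future, so β drops out: δ^1·80744 = δ^2·83500 ⇒ δ = 80744/83500 = 0.96699.
Substituting δ into 36215 = β·δ·63800: β = 36215/(61694.218) ≈ 0.5870.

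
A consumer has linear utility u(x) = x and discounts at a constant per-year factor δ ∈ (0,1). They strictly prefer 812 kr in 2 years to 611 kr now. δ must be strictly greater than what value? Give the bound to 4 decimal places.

Under u(x) = x this choice says 611 < δ^2·812.
Hence δ^2 > 611/812 = 0.75246, and x ↦ x^(1/2) is increasing on (0,∞).
δ > (611/812)^(1/2) ≈ 0.8674.

δ > 0.8674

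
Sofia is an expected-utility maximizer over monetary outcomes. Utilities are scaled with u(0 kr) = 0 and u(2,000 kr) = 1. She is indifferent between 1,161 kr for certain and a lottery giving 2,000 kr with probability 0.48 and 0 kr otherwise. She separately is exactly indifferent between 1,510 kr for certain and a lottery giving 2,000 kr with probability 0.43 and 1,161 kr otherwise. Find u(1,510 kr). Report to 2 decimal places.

From the first indifference, u(1,161 kr) = 0.48·u(2,000 kr) + 0.52·u(0 kr) = 0.48·1 + 0.52·0 = 0.48.
Chaining: u(1,510 kr) = 0.43·1.00 + 0.57·0.48 = 0.7036.

0.70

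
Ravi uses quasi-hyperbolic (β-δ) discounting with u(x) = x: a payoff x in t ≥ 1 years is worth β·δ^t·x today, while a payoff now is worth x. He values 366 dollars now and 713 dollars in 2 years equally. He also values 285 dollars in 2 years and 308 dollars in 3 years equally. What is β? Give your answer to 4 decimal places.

β ≈ 0.5995

The second indifference involves only future payoffs, so β cancels: β·δ^2·285 = β·δ^3·308, giving δ = 285/308 = 0.92532.
Now use the now-vs-future pair: 366 = β·δ^2·713 gives β = 366/(0.85623·713) ≈ 0.5995.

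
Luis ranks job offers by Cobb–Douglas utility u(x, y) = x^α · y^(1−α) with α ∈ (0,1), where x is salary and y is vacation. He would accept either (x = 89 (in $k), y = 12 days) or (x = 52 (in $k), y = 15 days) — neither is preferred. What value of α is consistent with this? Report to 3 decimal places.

α ≈ 0.293

Set the two utilities equal: 89^α·12^(1−α) = 52^α·15^(1−α).
(89/52)^α = (15/12)^(1−α); take logs: α·ln(89/52) = (1−α)·ln(15/12), i.e. α·0.537393 = (1−α)·0.223144.
So α/(1−α) = (0.223144)/(0.537393) = 0.415234, and α = 0.415234/1.415234 ≈ 0.293.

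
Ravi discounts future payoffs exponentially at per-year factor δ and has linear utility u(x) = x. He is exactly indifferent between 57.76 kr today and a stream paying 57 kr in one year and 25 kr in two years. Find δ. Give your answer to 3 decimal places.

δ ≈ 0.760

Present value of the stream is 57·δ + 25·δ². Indifference gives 57δ + 25δ² = 57.76.
Rearranged: 25δ² + 57δ − 57.76 = 0.
By the quadratic formula (taking the positive root), δ = (−57 + √9025.00) / 50 ≈ 0.760.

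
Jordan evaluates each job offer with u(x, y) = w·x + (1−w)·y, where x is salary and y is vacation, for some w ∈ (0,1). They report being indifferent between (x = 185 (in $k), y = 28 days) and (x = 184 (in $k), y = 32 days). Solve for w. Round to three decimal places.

w = 0.800

Indifference: w·185 + (1−w)·28 = w·184 + (1−w)·32.
Collecting terms: w·1 = (1−w)·4.
Hence w = 4/(1+4) = 4/5 = 0.800.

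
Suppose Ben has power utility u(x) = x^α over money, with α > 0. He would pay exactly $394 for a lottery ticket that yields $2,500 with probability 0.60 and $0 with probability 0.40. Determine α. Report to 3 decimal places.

The lottery's expected utility is 0.60·u(2500) + 0.40·u(0) = 0.60·2500^α (since u(0) = 0 for α > 0).
Indifference: 394^α = 0.60·2500^α, so (394/2500)^α = 0.60.
α = ln(0.60) / ln(394/2500) = -0.510826/-1.847695 ≈ 0.276.

α ≈ 0.276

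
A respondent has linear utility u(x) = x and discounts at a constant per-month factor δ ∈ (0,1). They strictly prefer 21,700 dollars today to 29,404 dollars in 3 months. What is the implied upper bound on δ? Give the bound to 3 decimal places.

The preference means 21700 > δ^3·29404.
Hence δ^3 < 21700/29404 = 0.73799, and x ↦ x^(1/3) is increasing on (0,∞).
δ < 0.73799^(1/3) = 0.904.

δ < 0.904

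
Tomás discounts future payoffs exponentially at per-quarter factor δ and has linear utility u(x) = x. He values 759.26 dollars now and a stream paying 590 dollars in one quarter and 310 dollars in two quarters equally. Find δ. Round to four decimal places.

δ ≈ 0.8800

Present value of the stream is 590·δ + 310·δ². Indifference gives 590δ + 310δ² = 759.26.
That is, 310δ² + 590δ − 759.26 = 0, a quadratic in δ.
By the quadratic formula (taking the positive root), δ = (−590 + √1289582.40) / 620 ≈ 0.8800.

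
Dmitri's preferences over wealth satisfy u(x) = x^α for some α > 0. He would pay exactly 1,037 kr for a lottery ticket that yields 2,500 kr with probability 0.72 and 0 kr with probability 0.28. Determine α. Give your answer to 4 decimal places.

The lottery's expected utility is 0.72·u(2500) + 0.28·u(0) = 0.72·2500^α (since u(0) = 0 for α > 0).
Setting u(1037) equal to that: 1037^α = 0.72·2500^α ⇒ (1037/2500)^α = 0.72.
Take logs: α = ln 0.72 / ln(1037/2500) ≈ 0.373318.

α ≈ 0.3733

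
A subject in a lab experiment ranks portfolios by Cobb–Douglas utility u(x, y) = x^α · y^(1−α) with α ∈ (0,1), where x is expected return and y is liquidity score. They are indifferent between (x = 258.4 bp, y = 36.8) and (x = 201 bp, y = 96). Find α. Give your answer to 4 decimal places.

α ≈ 0.7924

Indifference: 258.4^α · 36.8^(1−α) = 201^α · 96^(1−α).
(258.4/201)^α = (96/36.8)^(1−α); take logs: α·ln(258.4/201) = (1−α)·ln(96/36.8), i.e. α·0.2512039 = (1−α)·0.9588503.
Thus α·(1.2100542) = 0.9588503, so α = 0.9588503/1.2100542 ≈ 0.7924.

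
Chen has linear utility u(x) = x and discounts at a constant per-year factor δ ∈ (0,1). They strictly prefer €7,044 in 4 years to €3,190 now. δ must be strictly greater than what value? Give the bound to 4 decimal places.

Comparing present values: 3190 < δ^4·7044.
Dividing by 7044: δ^4 > 0.45287. Both sides are positive, so the 4th root keeps the direction.
δ > 0.45287^(1/4) = 0.8203.

δ > 0.8203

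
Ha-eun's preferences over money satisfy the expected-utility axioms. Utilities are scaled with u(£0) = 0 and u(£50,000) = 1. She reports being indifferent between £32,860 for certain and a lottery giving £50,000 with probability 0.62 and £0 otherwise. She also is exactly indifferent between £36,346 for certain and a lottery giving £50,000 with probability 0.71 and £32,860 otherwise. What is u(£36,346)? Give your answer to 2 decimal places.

0.89

The first gamble pins u(£32,860): it must equal 0.62·1 + 0.38·0 = 0.62.
Then u(£36,346) = 0.71·u(£50,000) + 0.29·u(£32,860) = 0.71·1.00 + 0.29·0.62 = 0.8898.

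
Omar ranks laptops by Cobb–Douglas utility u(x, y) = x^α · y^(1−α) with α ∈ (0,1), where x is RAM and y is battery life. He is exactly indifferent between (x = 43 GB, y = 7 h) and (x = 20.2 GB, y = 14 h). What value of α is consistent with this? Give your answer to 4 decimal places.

Set the two utilities equal: 43^α·7^(1−α) = 20.2^α·14^(1−α).
(43/20.2)^α = (14/7)^(1−α); take logs: α·ln(43/20.2) = (1−α)·ln(14/7), i.e. α·0.7555175 = (1−α)·0.6931472.
So α/(1−α) = (0.6931472)/(0.7555175) = 0.9174469, and α = 0.9174469/1.9174469 ≈ 0.4785.

α ≈ 0.4785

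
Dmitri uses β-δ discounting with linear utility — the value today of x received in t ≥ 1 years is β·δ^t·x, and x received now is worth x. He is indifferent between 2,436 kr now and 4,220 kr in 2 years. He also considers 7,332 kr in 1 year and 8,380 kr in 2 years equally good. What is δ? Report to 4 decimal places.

δ ≈ 0.8749

Both payoffs in the second observation are in the future, so β drops out: δ^1·7332 = δ^2·8380 ⇒ δ = 7332/8380 = 0.87494.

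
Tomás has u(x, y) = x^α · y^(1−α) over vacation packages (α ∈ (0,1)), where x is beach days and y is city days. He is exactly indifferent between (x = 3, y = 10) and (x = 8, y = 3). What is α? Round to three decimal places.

α ≈ 0.551

Set the two utilities equal: 3^α·10^(1−α) = 8^α·3^(1−α).
(3/8)^α = (3/10)^(1−α); take logs: α·ln(3/8) = (1−α)·ln(3/10), i.e. α·-0.980829 = (1−α)·-1.203973.
Thus α·(-2.184802) = -1.203973, so α = -1.203973/-2.184802 ≈ 0.551.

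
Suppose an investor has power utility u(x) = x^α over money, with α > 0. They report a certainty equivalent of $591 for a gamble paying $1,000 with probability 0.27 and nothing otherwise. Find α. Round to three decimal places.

α ≈ 2.490

Since u(0) = 0, the lottery's EU is 0.27·1000^α.
Equating: 591^α = 0.27·1000^α, i.e. 0.5910^α = 0.27.
Take logs: α = ln 0.27 / ln(591/1000) ≈ 2.48951.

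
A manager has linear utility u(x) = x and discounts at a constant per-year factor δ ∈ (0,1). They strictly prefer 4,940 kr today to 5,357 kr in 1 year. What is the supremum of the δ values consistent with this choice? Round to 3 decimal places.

δ < 0.922

Under u(x) = x this choice says 4940 > δ·5357.
Dividing through by 5357 gives δ < 0.92216.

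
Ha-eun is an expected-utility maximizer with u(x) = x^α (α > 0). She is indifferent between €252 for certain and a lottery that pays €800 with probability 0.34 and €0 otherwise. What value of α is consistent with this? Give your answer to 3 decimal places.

α ≈ 0.934

Since u(0) = 0, the lottery's EU is 0.34·800^α.
Setting u(252) equal to that: 252^α = 0.34·800^α ⇒ (252/800)^α = 0.34.
Take logs: α = ln 0.34 / ln(252/800) ≈ 0.93389.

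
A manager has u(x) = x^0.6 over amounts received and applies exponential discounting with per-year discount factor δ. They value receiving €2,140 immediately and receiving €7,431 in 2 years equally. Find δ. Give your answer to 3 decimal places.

δ ≈ 0.688

Indifference means u(2140) = δ^2 · u(7431), so δ^2 = u(2140)/u(7431).
With u(x) = x^0.6: δ^2 = 2140^0.6/7431^0.6 = (2140/7431)^0.6 = 0.47383.
So δ = 0.47383^(1/2) ≈ 0.688.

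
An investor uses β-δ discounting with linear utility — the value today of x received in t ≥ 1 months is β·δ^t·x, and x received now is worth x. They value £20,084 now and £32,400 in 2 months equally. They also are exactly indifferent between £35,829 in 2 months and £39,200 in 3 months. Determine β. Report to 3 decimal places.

From the later pair, β·δ^2·35829 = β·δ^3·39200; dividing through, δ = 35829/39200 = 0.91401.
Now use the now-vs-future pair: 20084 = β·δ^2·32400 gives β = 20084/(0.83541·32400) ≈ 0.742.

β ≈ 0.742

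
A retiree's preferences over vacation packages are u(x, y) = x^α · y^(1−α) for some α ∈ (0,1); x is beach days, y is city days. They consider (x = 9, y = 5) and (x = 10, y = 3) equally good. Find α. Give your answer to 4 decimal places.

α ≈ 0.8290

The Cobb–Douglas utilities coincide, so 9^α·5^(1−α) = 10^α·3^(1−α).
(9/10)^α = (3/5)^(1−α); take logs: α·ln(9/10) = (1−α)·ln(3/5), i.e. α·-0.1053605 = (1−α)·-0.5108256.
Thus α·(-0.6161861) = -0.5108256, so α = -0.5108256/-0.6161861 ≈ 0.8290.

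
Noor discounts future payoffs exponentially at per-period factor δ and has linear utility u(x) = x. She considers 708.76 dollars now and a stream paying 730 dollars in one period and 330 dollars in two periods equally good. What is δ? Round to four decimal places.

The stream is worth 730δ + 330δ² today, so 730δ + 330δ² = 708.76.
That is, 330δ² + 730δ − 708.76 = 0, a quadratic in δ.
The positive root is δ = [−730 + √(730² + 4·330·708.76)] / (2·330) = (−730 + 1211.802)/660 ≈ 0.7300.

δ ≈ 0.7300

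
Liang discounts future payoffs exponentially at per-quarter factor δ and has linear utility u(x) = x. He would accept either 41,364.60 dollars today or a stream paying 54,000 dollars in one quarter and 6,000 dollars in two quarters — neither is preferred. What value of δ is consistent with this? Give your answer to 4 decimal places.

δ ≈ 0.7100

The stream is worth 54000δ + 6000δ² today, so 54000δ + 6000δ² = 41364.60.
That is, 6000δ² + 54000δ − 41364.60 = 0, a quadratic in δ.
The positive root is δ = [−54000 + √(54000² + 4·6000·41364.60)] / (2·6000) = (−54000 + 62520.000)/12000 ≈ 0.7100.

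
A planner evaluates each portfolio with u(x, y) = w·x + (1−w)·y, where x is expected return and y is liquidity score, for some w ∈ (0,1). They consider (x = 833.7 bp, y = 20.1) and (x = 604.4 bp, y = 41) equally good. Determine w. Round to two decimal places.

Equating utilities: w·833.7 + (1−w)·20.1 = w·604.4 + (1−w)·41.
w·(833.7−604.4) = (1−w)·(41−20.1), i.e. w·229.3 = (1−w)·20.9.
So w/(1−w) = 20.9/229.3 = 0.0911, giving w = 20.9/(229.3+20.9) = 0.08.

w = 0.08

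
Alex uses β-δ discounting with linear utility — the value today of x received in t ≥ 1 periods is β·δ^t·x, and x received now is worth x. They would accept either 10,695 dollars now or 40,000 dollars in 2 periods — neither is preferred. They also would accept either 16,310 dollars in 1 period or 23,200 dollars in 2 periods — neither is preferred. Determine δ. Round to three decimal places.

From the later pair, β·δ^1·16310 = β·δ^2·23200; dividing through, δ = 16310/23200 = 0.70302.

δ ≈ 0.703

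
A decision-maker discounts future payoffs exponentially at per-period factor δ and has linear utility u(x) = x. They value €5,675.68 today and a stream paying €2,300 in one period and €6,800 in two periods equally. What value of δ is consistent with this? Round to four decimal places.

δ ≈ 0.7600

The stream is worth 2300δ + 6800δ² today, so 2300δ + 6800δ² = 5675.68.
Rearranged: 6800δ² + 2300δ − 5675.68 = 0.
δ = (−2300 + √(2300² + 4·6800·5675.68)) / (2·6800) = (−2300 + √159668496.00) / 13600 ≈ 0.7600.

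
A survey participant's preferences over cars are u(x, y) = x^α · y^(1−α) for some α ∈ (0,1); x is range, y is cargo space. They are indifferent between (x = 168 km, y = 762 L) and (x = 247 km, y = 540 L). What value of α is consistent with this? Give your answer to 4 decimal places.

α ≈ 0.4719

Indifference: 168^α · 762^(1−α) = 247^α · 540^(1−α).
(168/247)^α = (540/762)^(1−α); take logs: α·ln(168/247) = (1−α)·ln(540/762), i.e. α·-0.3854244 = (1−α)·-0.3443774.
Thus α·(-0.7298018) = -0.3443774, so α = -0.3443774/-0.7298018 ≈ 0.4719.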